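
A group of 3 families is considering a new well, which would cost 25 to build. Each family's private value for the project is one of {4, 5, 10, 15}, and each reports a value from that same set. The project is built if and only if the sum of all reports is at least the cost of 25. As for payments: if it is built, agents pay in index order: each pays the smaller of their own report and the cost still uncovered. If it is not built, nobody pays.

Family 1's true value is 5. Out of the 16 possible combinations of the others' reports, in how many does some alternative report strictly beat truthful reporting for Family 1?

Others report (10, 15): truth gives 0; report 4 gives 1 > 0. Violating.
Others report (15, 10): truth gives 0; report 4 gives 1 > 0. Violating.
Others report (15, 15): truth gives 0; report 4 gives 1 > 0. Violating.
Others report (4, 4): truth gives 0; no alternative beats it.
Others report (4, 5): truth gives 0; no alternative beats it.
(Checking all 16 profiles: 3 have a profitable deviation, 13 do not.)

3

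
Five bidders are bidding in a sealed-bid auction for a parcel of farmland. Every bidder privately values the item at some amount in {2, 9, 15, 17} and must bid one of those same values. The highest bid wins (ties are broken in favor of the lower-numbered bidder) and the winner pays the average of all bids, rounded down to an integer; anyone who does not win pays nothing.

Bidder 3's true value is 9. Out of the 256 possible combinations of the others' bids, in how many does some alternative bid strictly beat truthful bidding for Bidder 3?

Others bid (2, 2, 2, 15): truth gives 0; bid 15 gives 2 > 0. Violating.
Others bid (2, 2, 2, 17): truth gives 0; bid 17 gives 1 > 0. Violating.
Others bid (2, 2, 9, 15): truth gives 0; bid 15 gives 1 > 0. Violating.
Others bid (2, 2, 15, 2): truth gives 0; bid 15 gives 2 > 0. Violating.
Others bid (2, 2, 2, 2): truth gives 6; no alternative beats it.
Others bid (2, 2, 2, 9): truth gives 5; no alternative beats it.
(Checking all 256 profiles: 23 have a profitable deviation, 233 do not.)

23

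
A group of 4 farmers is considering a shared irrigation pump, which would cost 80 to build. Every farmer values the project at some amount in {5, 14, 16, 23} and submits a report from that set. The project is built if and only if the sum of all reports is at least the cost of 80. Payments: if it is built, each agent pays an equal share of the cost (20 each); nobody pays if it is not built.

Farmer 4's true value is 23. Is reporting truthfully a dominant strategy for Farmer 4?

Yes

Check each profile of the others' reports and compare truth against every alternative report.
Others report (14, 23, 23): truth gives 3, best alternative gives 0.
Others report (16, 23, 23): truth gives 3, best alternative gives 0.
Others report (23, 14, 23): truth gives 3, best alternative gives 0.
Others report (23, 16, 23): truth gives 3, best alternative gives 0.
Others report (23, 23, 14): truth gives 3, best alternative gives 0.
Others report (23, 23, 16): truth gives 3, best alternative gives 0.
(Remaining 58 profiles checked similarly; truth is weakly best in each.)
In every case the truthful report is at least as good as any alternative, so it is a dominant strategy.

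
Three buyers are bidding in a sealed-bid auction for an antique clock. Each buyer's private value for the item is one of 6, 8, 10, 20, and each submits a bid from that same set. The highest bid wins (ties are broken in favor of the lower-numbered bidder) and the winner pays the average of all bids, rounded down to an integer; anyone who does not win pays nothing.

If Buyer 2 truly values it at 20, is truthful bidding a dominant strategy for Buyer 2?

No

Consider the case where Buyer 1 bids 6 and Buyer 3 bids 6.
Truthful bid 20: wins, pays 10, utility 20 - 10 = 10.
Bid 8 instead: wins, pays 6, utility 20 - 6 = 14.
Since 14 > 10, bidding 8 is strictly better here, so truthful bidding is not dominant.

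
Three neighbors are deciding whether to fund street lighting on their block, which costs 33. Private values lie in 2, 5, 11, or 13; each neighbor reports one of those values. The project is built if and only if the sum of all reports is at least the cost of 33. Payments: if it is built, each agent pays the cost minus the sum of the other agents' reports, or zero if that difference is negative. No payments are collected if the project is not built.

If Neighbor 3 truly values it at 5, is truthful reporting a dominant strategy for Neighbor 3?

Yes

Check each profile of the others' reports and compare truth against every alternative report.
Others report (2, 2): truth gives 0, best alternative gives 0.
Others report (2, 5): truth gives 0, best alternative gives 0.
Others report (2, 11): truth gives 0, best alternative gives 0.
Others report (2, 13): truth gives 0, best alternative gives 0.
Others report (5, 2): truth gives 0, best alternative gives 0.
Others report (5, 5): truth gives 0, best alternative gives 0.
(Remaining 10 profiles checked similarly; truth is weakly best in each.)
In every case the truthful report is at least as good as any alternative, so it is a dominant strategy.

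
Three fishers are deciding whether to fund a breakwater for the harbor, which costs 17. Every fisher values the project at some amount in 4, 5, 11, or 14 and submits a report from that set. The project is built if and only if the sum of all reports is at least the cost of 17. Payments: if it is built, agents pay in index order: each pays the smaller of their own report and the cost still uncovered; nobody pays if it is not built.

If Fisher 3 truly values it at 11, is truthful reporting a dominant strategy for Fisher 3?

Check each profile of the others' reports and compare truth against every alternative report.
Others report (4, 14): truth gives 11, best alternative gives 11.
Others report (5, 14): truth gives 11, best alternative gives 11.
Others report (11, 11): truth gives 11, best alternative gives 11.
Others report (11, 14): truth gives 11, best alternative gives 11.
Others report (14, 4): truth gives 11, best alternative gives 11.
Others report (14, 5): truth gives 11, best alternative gives 11.
(Remaining 10 profiles checked similarly; truth is weakly best in each.)
In every case the truthful report is at least as good as any alternative, so it is a dominant strategy.

Yes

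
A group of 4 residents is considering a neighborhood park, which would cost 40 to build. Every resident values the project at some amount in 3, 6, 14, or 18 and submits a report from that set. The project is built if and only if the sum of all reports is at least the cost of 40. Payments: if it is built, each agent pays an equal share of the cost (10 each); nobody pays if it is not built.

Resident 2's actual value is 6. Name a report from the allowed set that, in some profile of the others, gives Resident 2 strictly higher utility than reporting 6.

3

Suppose Resident 1 reports 3, Resident 3 reports 14 and Resident 4 reports 18.
Report 6: project built, pays 10, utility 6 - 10 = -4.
Report 3: project not built, utility 0.
So reporting 3 beats truth here (0 > -4).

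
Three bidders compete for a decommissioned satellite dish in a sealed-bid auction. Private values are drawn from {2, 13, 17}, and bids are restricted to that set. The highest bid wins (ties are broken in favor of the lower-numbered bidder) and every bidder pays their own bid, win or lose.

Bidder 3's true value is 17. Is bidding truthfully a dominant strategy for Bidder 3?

Consider the case where Bidder 1 bids 2 and Bidder 2 bids 2.
Truthful bid 17: wins, pays 17, utility 17 - 17 = 0.
Bid 13 instead: wins, pays 13, utility 17 - 13 = 4.
Since 4 > 0, bidding 13 is strictly better here, so truthful bidding is not dominant.

No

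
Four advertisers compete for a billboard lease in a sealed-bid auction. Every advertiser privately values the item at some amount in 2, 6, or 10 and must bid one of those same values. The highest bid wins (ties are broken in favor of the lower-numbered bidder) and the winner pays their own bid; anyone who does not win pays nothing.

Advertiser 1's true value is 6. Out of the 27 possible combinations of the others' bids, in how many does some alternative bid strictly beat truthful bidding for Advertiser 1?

1

Others bid (2, 2, 2): truth gives 0; bid 2 gives 4 > 0. Violating.
Others bid (2, 2, 6): truth gives 0; no alternative beats it.
Others bid (2, 2, 10): truth gives 0; no alternative beats it.
(Checking all 27 profiles: 1 has a profitable deviation, 26 do not.)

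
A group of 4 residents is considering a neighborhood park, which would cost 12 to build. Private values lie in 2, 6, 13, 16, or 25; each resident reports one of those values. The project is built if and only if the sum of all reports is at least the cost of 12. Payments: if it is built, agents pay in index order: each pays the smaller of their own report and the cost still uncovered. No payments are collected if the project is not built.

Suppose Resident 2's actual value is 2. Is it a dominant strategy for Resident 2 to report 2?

Yes

Check each profile of the others' reports and compare truth against every alternative report.
Others report (2, 2, 2): truth gives 0, best alternative gives -4.
Others report (2, 2, 6): truth gives 0, best alternative gives -4.
Others report (2, 2, 13): truth gives 0, best alternative gives -4.
Others report (2, 2, 16): truth gives 0, best alternative gives -4.
Others report (2, 2, 25): truth gives 0, best alternative gives -4.
Others report (2, 6, 2): truth gives 0, best alternative gives -4.
(Remaining 119 profiles checked similarly; truth is weakly best in each.)
In every case the truthful report is at least as good as any alternative, so it is a dominant strategy.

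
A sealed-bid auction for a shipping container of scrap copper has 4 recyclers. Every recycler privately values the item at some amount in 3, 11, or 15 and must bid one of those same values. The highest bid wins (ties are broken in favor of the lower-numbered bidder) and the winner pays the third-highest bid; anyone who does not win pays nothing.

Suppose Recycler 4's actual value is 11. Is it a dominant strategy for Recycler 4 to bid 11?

No

Consider the case where Recycler 1 bids 3, Recycler 2 bids 3 and Recycler 3 bids 11.
Truthful bid 11: loses, pays 0, utility 0.
Bid 15 instead: wins, pays 3, utility 11 - 3 = 8.
Since 8 > 0, bidding 15 is strictly better here, so truthful bidding is not dominant.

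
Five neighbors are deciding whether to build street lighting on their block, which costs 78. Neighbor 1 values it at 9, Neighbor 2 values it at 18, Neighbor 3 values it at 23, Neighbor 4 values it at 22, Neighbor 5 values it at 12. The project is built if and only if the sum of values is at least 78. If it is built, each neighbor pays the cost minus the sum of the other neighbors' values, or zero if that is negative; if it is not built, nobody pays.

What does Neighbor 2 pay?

Total value 84 ≥ cost 78, so the project is built.
The other neighbors' values sum to 66.
Cost minus that sum is 78 - 66 = 12.

12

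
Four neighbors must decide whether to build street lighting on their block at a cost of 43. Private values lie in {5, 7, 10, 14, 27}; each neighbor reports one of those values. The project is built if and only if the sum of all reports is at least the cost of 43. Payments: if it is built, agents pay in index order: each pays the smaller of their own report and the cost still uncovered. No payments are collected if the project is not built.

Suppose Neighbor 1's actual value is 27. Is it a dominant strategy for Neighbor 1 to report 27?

Consider the case where Neighbor 2 reports 5, Neighbor 3 reports 5 and Neighbor 4 reports 27.
Truthful report 27: project built, pays 27, utility 27 - 27 = 0.
Report 7 instead: project built, pays 7, utility 27 - 7 = 20.
Since 20 > 0, reporting 7 is strictly better here, so truthful reporting is not dominant.

No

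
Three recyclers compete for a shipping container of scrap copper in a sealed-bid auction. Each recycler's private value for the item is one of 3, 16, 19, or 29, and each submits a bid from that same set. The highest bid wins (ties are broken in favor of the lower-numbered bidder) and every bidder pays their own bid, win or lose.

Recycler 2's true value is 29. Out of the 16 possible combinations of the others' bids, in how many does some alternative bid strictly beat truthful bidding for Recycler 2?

Others bid (3, 3): truth gives 0; bid 16 gives 13 > 0. Violating.
Others bid (3, 16): truth gives 0; bid 16 gives 13 > 0. Violating.
Others bid (3, 19): truth gives 0; bid 19 gives 10 > 0. Violating.
Others bid (16, 3): truth gives 0; bid 19 gives 10 > 0. Violating.
Others bid (3, 29): truth gives 0; no alternative beats it.
Others bid (16, 29): truth gives 0; no alternative beats it.
(Checking all 16 profiles: 10 have a profitable deviation, 6 do not.)

10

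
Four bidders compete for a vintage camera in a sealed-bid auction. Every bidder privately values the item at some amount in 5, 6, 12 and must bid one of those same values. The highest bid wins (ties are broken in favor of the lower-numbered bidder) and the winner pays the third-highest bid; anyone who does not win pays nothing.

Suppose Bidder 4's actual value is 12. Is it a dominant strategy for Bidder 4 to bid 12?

Yes

Check each profile of the others' bids and compare truth against every alternative bid.
Others bid (5, 5, 6): truth gives 7, best alternative gives 0.
Others bid (5, 6, 5): truth gives 7, best alternative gives 0.
Others bid (6, 5, 5): truth gives 7, best alternative gives 0.
Others bid (5, 6, 6): truth gives 6, best alternative gives 0.
Others bid (6, 5, 6): truth gives 6, best alternative gives 0.
Others bid (6, 6, 5): truth gives 6, best alternative gives 0.
(Remaining 21 profiles checked similarly; truth is weakly best in each.)
In every case the truthful bid is at least as good as any alternative, so it is a dominant strategy.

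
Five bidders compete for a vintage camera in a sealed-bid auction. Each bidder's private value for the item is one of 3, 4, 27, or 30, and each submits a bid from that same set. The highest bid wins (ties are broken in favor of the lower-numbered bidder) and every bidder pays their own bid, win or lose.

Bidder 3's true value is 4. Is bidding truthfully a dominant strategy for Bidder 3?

No

Consider the case where Bidder 1 bids 3, Bidder 2 bids 3, Bidder 4 bids 3 and Bidder 5 bids 27.
Truthful bid 4: loses but pays 4, utility -4.
Bid 3 instead: loses but pays 3, utility -3.
Since -3 > -4, bidding 3 is strictly better here, so truthful bidding is not dominant.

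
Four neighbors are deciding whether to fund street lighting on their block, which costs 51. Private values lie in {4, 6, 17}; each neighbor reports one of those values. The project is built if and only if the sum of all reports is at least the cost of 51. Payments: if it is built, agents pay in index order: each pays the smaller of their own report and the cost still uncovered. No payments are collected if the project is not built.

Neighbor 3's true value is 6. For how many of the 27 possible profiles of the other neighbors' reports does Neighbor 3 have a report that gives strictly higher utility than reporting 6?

Others report (17, 17, 17): truth gives 0; report 4 gives 2 > 0. Violating.
Others report (4, 4, 4): truth gives 0; no alternative beats it.
Others report (4, 4, 6): truth gives 0; no alternative beats it.
(Checking all 27 profiles: 1 has a profitable deviation, 26 do not.)

1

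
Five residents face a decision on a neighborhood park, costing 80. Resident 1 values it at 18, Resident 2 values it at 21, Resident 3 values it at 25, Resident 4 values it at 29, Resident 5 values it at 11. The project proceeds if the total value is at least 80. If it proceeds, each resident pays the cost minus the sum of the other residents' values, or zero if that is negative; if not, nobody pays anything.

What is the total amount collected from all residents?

6

Total value 104 ≥ cost 80, so it is built.
Resident 1: others sum to 86; max(0, 80 - 86) = 0.
Resident 2: others sum to 83; max(0, 80 - 83) = 0.
Resident 3: others sum to 79; max(0, 80 - 79) = 1.
Resident 4: others sum to 75; max(0, 80 - 75) = 5.
Resident 5: others sum to 93; max(0, 80 - 93) = 0.
Total collected = 0 + 0 + 1 + 5 + 0 = 6.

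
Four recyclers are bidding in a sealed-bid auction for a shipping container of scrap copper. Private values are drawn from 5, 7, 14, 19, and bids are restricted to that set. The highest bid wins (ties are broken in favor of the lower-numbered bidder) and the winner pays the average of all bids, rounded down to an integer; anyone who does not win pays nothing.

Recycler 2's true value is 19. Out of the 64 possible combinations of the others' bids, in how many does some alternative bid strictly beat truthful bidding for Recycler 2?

Others bid (5, 5, 5): truth gives 11; bid 7 gives 14 > 11. Violating.
Others bid (5, 5, 7): truth gives 10; bid 7 gives 13 > 10. Violating.
Others bid (5, 5, 14): truth gives 9; bid 14 gives 10 > 9. Violating.
Others bid (5, 7, 5): truth gives 10; bid 7 gives 13 > 10. Violating.
Others bid (5, 5, 19): truth gives 7; no alternative beats it.
Others bid (5, 7, 19): truth gives 7; no alternative beats it.
(Checking all 64 profiles: 18 have a profitable deviation, 46 do not.)

18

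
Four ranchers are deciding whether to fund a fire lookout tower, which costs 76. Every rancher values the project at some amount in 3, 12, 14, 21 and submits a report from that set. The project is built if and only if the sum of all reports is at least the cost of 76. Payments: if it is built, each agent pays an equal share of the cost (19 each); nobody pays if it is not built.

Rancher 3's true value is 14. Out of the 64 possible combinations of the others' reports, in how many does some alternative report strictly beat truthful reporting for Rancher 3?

1

Others report (21, 21, 21): truth gives -5; report 3 gives 0 > -5. Violating.
Others report (3, 3, 3): truth gives 0; no alternative beats it.
Others report (3, 3, 12): truth gives 0; no alternative beats it.
(Checking all 64 profiles: 1 has a profitable deviation, 63 do not.)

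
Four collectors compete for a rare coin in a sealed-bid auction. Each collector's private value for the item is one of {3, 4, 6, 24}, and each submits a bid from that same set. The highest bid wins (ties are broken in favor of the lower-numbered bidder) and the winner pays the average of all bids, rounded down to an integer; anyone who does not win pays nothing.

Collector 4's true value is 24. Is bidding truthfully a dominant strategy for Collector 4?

Consider the case where Collector 1 bids 3, Collector 2 bids 3 and Collector 3 bids 3.
Truthful bid 24: wins, pays 8, utility 24 - 8 = 16.
Bid 4 instead: wins, pays 3, utility 24 - 3 = 21.
Since 21 > 16, bidding 4 is strictly better here, so truthful bidding is not dominant.

No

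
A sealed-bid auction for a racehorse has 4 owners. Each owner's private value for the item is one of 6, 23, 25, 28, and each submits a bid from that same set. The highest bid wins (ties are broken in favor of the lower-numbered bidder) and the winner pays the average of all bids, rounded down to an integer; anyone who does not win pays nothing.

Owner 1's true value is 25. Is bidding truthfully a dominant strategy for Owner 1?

Consider the case where Owner 2 bids 6, Owner 3 bids 6 and Owner 4 bids 6.
Truthful bid 25: wins, pays 10, utility 25 - 10 = 15.
Bid 6 instead: wins, pays 6, utility 25 - 6 = 19.
Since 19 > 15, bidding 6 is strictly better here, so truthful bidding is not dominant.

No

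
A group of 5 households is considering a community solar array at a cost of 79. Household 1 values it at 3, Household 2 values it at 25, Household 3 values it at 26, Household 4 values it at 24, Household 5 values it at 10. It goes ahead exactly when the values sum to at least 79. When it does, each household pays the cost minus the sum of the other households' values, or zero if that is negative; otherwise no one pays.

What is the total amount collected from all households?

Total value 88 ≥ cost 79, so it is built.
Household 1: others sum to 85; max(0, 79 - 85) = 0.
Household 2: others sum to 63; max(0, 79 - 63) = 16.
Household 3: others sum to 62; max(0, 79 - 62) = 17.
Household 4: others sum to 64; max(0, 79 - 64) = 15.
Household 5: others sum to 78; max(0, 79 - 78) = 1.
Total collected = 0 + 16 + 17 + 15 + 1 = 49.

49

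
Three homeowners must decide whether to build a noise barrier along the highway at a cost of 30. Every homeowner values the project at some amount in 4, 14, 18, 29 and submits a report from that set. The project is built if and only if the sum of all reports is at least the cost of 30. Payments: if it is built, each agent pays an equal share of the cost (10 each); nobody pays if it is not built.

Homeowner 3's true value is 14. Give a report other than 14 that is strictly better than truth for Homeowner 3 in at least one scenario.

29

Suppose Homeowner 1 reports 4 and Homeowner 2 reports 4.
Report 14: project not built, utility 0.
Report 29: project built, pays 10, utility 14 - 10 = 4.
So reporting 29 beats truth here (4 > 0).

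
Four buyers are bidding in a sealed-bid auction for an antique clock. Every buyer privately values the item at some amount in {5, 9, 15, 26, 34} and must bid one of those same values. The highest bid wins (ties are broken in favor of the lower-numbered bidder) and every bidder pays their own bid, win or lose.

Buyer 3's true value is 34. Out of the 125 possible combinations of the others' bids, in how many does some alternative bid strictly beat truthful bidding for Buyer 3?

Others bid (5, 5, 5): truth gives 0; bid 9 gives 25 > 0. Violating.
Others bid (5, 5, 9): truth gives 0; bid 9 gives 25 > 0. Violating.
Others bid (5, 5, 15): truth gives 0; bid 15 gives 19 > 0. Violating.
Others bid (5, 5, 26): truth gives 0; bid 26 gives 8 > 0. Violating.
Others bid (5, 5, 34): truth gives 0; no alternative beats it.
Others bid (5, 9, 34): truth gives 0; no alternative beats it.
(Checking all 125 profiles: 81 have a profitable deviation, 44 do not.)

81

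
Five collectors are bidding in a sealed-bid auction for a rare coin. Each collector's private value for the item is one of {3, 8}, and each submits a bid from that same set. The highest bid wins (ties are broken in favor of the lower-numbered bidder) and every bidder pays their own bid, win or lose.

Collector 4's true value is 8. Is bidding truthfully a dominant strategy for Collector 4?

No

Consider the case where Collector 1 bids 3, Collector 2 bids 3, Collector 3 bids 8 and Collector 5 bids 3.
Truthful bid 8: loses but pays 8, utility -8.
Bid 3 instead: loses but pays 3, utility -3.
Since -3 > -8, bidding 3 is strictly better here, so truthful bidding is not dominant.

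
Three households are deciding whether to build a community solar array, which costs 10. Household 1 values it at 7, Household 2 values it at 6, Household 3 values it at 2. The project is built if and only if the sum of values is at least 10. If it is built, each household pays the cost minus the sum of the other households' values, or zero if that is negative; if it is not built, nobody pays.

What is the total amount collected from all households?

3

Total value 15 ≥ cost 10, so it is built.
Household 1: others sum to 8; max(0, 10 - 8) = 2.
Household 2: others sum to 9; max(0, 10 - 9) = 1.
Household 3: others sum to 13; max(0, 10 - 13) = 0.
Total collected = 2 + 1 + 0 = 3.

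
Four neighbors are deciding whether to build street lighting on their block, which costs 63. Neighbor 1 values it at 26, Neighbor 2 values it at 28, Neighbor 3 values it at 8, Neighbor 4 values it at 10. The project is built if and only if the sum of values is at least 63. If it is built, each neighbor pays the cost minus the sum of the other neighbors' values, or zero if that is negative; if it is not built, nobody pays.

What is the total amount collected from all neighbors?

37

Total value 72 ≥ cost 63, so it is built.
Neighbor 1: others sum to 46; max(0, 63 - 46) = 17.
Neighbor 2: others sum to 44; max(0, 63 - 44) = 19.
Neighbor 3: others sum to 64; max(0, 63 - 64) = 0.
Neighbor 4: others sum to 62; max(0, 63 - 62) = 1.
Total collected = 17 + 19 + 0 + 1 = 37.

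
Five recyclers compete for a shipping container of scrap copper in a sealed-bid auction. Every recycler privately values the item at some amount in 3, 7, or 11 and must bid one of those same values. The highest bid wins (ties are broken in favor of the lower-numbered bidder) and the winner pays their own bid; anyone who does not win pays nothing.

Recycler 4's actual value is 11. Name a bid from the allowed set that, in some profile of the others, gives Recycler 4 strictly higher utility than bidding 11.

7

Suppose Recycler 1 bids 3, Recycler 2 bids 3, Recycler 3 bids 3 and Recycler 5 bids 3.
Bid 11: wins, pays 11, utility 11 - 11 = 0.
Bid 7: wins, pays 7, utility 11 - 7 = 4.
So bidding 7 beats truth here (4 > 0).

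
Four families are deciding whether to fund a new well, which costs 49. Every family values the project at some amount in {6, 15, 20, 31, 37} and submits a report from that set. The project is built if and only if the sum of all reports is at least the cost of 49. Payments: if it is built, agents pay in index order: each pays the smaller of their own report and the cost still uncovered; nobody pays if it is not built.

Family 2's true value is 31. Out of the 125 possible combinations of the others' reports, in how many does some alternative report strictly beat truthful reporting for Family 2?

121

Others report (6, 6, 20): truth gives 0; report 20 gives 11 > 0. Violating.
Others report (6, 6, 31): truth gives 0; report 6 gives 25 > 0. Violating.
Others report (6, 6, 37): truth gives 0; report 6 gives 25 > 0. Violating.
Others report (6, 15, 15): truth gives 0; report 15 gives 16 > 0. Violating.
Others report (6, 6, 6): truth gives 0; no alternative beats it.
Others report (6, 6, 15): truth gives 0; no alternative beats it.
(Checking all 125 profiles: 121 have a profitable deviation, 4 do not.)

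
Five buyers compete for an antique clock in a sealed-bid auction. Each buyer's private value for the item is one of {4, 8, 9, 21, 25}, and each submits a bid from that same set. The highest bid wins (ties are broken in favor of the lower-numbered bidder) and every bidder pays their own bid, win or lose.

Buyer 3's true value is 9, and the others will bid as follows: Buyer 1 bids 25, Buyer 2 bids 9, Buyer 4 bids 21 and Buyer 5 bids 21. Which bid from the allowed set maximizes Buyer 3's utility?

Bid 4: loses but pays 4, utility -4.
Bid 8: loses but pays 8, utility -8.
Bid 9: loses but pays 9, utility -9.
Bid 21: loses but pays 21, utility -21.
Bid 25: loses but pays 25, utility -25.
The best choice is 4 with utility -4.

4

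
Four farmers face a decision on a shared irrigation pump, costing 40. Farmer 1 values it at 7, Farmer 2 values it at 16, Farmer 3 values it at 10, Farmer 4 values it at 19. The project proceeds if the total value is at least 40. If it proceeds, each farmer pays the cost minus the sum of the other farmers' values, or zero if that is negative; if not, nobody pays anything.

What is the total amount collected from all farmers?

11

Total value 52 ≥ cost 40, so it is built.
Farmer 1: others sum to 45; max(0, 40 - 45) = 0.
Farmer 2: others sum to 36; max(0, 40 - 36) = 4.
Farmer 3: others sum to 42; max(0, 40 - 42) = 0.
Farmer 4: others sum to 33; max(0, 40 - 33) = 7.
Total collected = 0 + 4 + 0 + 7 = 11.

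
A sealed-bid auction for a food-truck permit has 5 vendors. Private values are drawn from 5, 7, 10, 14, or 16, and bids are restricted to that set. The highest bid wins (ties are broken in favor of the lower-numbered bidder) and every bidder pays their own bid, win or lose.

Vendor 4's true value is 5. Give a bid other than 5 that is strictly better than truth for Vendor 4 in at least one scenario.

Suppose Vendor 1 bids 5, Vendor 2 bids 5, Vendor 3 bids 5 and Vendor 5 bids 5.
Bid 5: loses but pays 5, utility -5.
Bid 7: wins, pays 7, utility 5 - 7 = -2.
So bidding 7 beats truth here (-2 > -5).

7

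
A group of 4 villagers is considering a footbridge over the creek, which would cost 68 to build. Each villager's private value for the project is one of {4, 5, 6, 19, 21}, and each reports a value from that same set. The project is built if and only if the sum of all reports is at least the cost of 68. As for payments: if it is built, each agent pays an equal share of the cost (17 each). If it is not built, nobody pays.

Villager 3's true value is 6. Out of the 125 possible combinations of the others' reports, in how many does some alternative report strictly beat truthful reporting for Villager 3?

1

Others report (21, 21, 21): truth gives -11; report 4 gives 0 > -11. Violating.
Others report (4, 4, 4): truth gives 0; no alternative beats it.
Others report (4, 4, 5): truth gives 0; no alternative beats it.
(Checking all 125 profiles: 1 has a profitable deviation, 124 do not.)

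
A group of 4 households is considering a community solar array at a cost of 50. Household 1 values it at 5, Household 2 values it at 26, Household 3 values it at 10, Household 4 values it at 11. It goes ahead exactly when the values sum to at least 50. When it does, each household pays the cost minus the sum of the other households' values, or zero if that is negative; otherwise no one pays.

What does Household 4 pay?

9

Total value 52 ≥ cost 50, so the project is built.
The other households' values sum to 41.
Cost minus that sum is 50 - 41 = 9.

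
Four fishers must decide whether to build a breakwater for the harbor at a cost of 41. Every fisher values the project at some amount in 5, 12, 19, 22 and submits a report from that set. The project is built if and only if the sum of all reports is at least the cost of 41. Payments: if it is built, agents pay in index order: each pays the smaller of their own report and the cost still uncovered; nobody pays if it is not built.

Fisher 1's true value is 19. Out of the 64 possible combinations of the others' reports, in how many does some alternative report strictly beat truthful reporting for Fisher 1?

60

Others report (5, 5, 19): truth gives 0; report 12 gives 7 > 0. Violating.
Others report (5, 5, 22): truth gives 0; report 12 gives 7 > 0. Violating.
Others report (5, 12, 12): truth gives 0; report 12 gives 7 > 0. Violating.
Others report (5, 12, 19): truth gives 0; report 5 gives 14 > 0. Violating.
Others report (5, 5, 5): truth gives 0; no alternative beats it.
Others report (5, 5, 12): truth gives 0; no alternative beats it.
(Checking all 64 profiles: 60 have a profitable deviation, 4 do not.)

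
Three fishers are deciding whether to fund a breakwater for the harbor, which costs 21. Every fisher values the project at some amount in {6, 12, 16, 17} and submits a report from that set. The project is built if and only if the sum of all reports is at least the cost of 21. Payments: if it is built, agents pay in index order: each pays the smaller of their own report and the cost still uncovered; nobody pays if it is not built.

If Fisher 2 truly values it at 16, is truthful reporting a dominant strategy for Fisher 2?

Consider the case where Fisher 1 reports 6 and Fisher 3 reports 6.
Truthful report 16: project built, pays 15, utility 16 - 15 = 1.
Report 12 instead: project built, pays 12, utility 16 - 12 = 4.
Since 4 > 1, reporting 12 is strictly better here, so truthful reporting is not dominant.

No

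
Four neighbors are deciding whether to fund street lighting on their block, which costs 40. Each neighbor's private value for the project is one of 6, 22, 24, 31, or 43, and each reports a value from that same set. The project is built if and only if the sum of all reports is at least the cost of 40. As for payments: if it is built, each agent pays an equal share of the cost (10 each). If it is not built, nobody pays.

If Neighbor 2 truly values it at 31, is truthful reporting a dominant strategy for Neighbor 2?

Check each profile of the others' reports and compare truth against every alternative report.
Others report (6, 6, 6): truth gives 21, best alternative gives 21.
Others report (6, 6, 22): truth gives 21, best alternative gives 21.
Others report (6, 6, 24): truth gives 21, best alternative gives 21.
Others report (6, 6, 31): truth gives 21, best alternative gives 21.
Others report (6, 6, 43): truth gives 21, best alternative gives 21.
Others report (6, 22, 6): truth gives 21, best alternative gives 21.
(Remaining 119 profiles checked similarly; truth is weakly best in each.)
In every case the truthful report is at least as good as any alternative, so it is a dominant strategy.

Yes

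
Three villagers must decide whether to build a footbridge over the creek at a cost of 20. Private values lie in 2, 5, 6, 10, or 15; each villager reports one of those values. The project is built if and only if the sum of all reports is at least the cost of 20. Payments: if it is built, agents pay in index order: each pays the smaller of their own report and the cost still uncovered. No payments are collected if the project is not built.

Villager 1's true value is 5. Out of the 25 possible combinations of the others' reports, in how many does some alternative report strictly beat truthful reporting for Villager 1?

Others report (5, 15): truth gives 0; report 2 gives 3 > 0. Violating.
Others report (6, 15): truth gives 0; report 2 gives 3 > 0. Violating.
Others report (10, 10): truth gives 0; report 2 gives 3 > 0. Violating.
Others report (10, 15): truth gives 0; report 2 gives 3 > 0. Violating.
Others report (2, 2): truth gives 0; no alternative beats it.
Others report (2, 5): truth gives 0; no alternative beats it.
(Checking all 25 profiles: 8 have a profitable deviation, 17 do not.)

8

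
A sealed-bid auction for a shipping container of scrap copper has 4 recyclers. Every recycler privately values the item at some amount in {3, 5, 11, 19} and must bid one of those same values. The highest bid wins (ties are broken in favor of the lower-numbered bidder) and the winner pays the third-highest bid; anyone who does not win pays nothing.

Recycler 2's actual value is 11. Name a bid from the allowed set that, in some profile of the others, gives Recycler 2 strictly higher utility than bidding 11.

19

Suppose Recycler 1 bids 3, Recycler 3 bids 3 and Recycler 4 bids 19.
Bid 11: loses, pays 0, utility 0.
Bid 19: wins, pays 3, utility 11 - 3 = 8.
So bidding 19 beats truth here (8 > 0).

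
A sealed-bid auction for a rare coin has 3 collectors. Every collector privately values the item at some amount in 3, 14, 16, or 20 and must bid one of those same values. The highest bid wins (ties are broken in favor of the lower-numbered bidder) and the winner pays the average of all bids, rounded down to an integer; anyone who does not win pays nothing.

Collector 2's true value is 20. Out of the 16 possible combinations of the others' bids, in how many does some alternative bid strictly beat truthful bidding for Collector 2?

Others bid (3, 3): truth gives 12; bid 14 gives 14 > 12. Violating.
Others bid (3, 14): truth gives 8; bid 14 gives 10 > 8. Violating.
Others bid (3, 16): truth gives 7; bid 16 gives 9 > 7. Violating.
Others bid (14, 3): truth gives 8; bid 16 gives 9 > 8. Violating.
Others bid (3, 20): truth gives 6; no alternative beats it.
Others bid (14, 20): truth gives 2; no alternative beats it.
(Checking all 16 profiles: 6 have a profitable deviation, 10 do not.)

6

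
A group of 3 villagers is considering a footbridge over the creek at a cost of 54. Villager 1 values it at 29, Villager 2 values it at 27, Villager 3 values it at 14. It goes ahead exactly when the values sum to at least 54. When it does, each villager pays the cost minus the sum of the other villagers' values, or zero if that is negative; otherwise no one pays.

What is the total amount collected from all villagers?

24

Total value 70 ≥ cost 54, so it is built.
Villager 1: others sum to 41; max(0, 54 - 41) = 13.
Villager 2: others sum to 43; max(0, 54 - 43) = 11.
Villager 3: others sum to 56; max(0, 54 - 56) = 0.
Total collected = 13 + 11 + 0 = 24.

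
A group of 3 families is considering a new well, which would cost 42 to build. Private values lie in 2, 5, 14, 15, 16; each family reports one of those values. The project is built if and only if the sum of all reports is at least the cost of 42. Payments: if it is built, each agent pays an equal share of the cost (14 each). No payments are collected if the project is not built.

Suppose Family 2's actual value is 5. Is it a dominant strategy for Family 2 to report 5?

Yes

Check each profile of the others' reports and compare truth against every alternative report.
Others report (2, 2): truth gives 0, best alternative gives 0.
Others report (2, 5): truth gives 0, best alternative gives 0.
Others report (2, 14): truth gives 0, best alternative gives 0.
Others report (2, 15): truth gives 0, best alternative gives 0.
Others report (2, 16): truth gives 0, best alternative gives 0.
Others report (5, 2): truth gives 0, best alternative gives 0.
(Remaining 19 profiles checked similarly; truth is weakly best in each.)
In every case the truthful report is at least as good as any alternative, so it is a dominant strategy.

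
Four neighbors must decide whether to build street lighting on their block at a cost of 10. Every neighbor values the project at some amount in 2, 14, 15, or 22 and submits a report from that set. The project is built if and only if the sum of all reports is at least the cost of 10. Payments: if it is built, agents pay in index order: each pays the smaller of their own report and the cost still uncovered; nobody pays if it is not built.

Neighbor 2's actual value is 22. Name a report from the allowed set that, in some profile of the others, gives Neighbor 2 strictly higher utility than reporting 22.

2

Suppose Neighbor 1 reports 2, Neighbor 3 reports 2 and Neighbor 4 reports 14.
Report 22: project built, pays 8, utility 22 - 8 = 14.
Report 2: project built, pays 2, utility 22 - 2 = 20.
So reporting 2 beats truth here (20 > 14).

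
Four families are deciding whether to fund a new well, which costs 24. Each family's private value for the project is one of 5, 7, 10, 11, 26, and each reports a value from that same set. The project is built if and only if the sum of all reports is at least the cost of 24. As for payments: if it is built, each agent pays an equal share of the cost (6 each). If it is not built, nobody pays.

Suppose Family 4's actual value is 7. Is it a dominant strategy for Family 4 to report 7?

Consider the case where Family 1 reports 5, Family 2 reports 5 and Family 3 reports 5.
Truthful report 7: project not built, utility 0.
Report 10 instead: project built, pays 6, utility 7 - 6 = 1.
Since 1 > 0, reporting 10 is strictly better here, so truthful reporting is not dominant.

No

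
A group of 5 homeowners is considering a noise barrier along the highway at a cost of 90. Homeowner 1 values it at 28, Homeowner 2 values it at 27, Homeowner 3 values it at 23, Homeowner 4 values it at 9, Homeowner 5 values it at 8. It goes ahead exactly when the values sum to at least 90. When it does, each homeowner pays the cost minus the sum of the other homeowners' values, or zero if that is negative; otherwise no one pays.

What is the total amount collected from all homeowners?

70

Total value 95 ≥ cost 90, so it is built.
Homeowner 1: others sum to 67; max(0, 90 - 67) = 23.
Homeowner 2: others sum to 68; max(0, 90 - 68) = 22.
Homeowner 3: others sum to 72; max(0, 90 - 72) = 18.
Homeowner 4: others sum to 86; max(0, 90 - 86) = 4.
Homeowner 5: others sum to 87; max(0, 90 - 87) = 3.
Total collected = 23 + 22 + 18 + 4 + 3 = 70.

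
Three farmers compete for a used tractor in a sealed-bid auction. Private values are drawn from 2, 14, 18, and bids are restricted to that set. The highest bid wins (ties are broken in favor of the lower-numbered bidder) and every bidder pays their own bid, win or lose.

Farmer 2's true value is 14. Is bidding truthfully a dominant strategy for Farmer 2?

No

Consider the case where Farmer 1 bids 2 and Farmer 3 bids 18.
Truthful bid 14: loses but pays 14, utility -14.
Bid 2 instead: loses but pays 2, utility -2.
Since -2 > -14, bidding 2 is strictly better here, so truthful bidding is not dominant.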